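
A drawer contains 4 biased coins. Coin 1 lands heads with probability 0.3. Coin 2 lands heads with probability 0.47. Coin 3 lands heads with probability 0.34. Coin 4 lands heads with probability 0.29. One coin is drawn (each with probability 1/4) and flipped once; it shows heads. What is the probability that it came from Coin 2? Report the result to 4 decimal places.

P(heads|C1) = 0.3; P(heads|C2) = 0.47; P(heads|C3) = 0.34; P(heads|C4) = 0.29.
Prior × likelihood for each source: 0.25·0.3=0.07500, 0.25·0.47=0.1175, 0.25·0.34=0.08500, 0.25·0.29=0.07250. Summing gives P(heads) = 0.35000.
P(Coin 2 | heads) = 0.1175 / 0.35000 = 0.3357.

Posterior probability ≈ 0.3357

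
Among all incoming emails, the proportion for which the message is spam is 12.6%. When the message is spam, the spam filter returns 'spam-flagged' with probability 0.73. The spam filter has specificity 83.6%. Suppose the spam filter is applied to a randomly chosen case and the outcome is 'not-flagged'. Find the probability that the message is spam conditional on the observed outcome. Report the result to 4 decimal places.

Write H for 'the message is spam'. Prior odds H:¬H = 0.126/0.874 = 0.14416. For the 'not-flagged' outcome, the likelihood ratio is 0.27/0.836 = 0.32297.
Posterior odds = 0.14416 × 0.32297 = 0.046560, so P(H|E) = 0.046560/(1+0.046560) = 0.0445.

P(H | E) ≈ 0.0445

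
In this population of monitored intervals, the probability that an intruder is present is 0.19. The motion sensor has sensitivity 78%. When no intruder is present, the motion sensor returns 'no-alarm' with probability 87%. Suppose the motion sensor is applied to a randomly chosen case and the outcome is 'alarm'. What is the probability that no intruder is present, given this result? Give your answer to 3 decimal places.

P(¬H | E) ≈ 0.415

Let H be the event that an intruder is present. P(H) = 0.19, so P(¬H) = 0.81. With E the 'alarm' result, P(E|H) = 0.78 and P(E|¬H) = 0.13.
P(E) = 0.78·0.19 + 0.13·0.81 = 0.14820 + 0.10530 = 0.25350.
By Bayes' theorem, P(H|E) = 0.14820 / 0.25350 = 0.585. Hence P(¬H|E) = 1 − 0.585 = 0.415.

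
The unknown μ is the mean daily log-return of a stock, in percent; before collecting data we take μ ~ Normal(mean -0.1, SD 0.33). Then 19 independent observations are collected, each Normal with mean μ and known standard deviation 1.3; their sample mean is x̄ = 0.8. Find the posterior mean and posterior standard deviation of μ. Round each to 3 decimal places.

Prior precision 1/τ₀² = 1/0.33² = 9.18274; data precision n/σ² = 19/1.3² = 11.2426.
Posterior precision = 9.18274 + 11.2426 = 20.4253, giving posterior SD = 1/√20.4253 = 0.221.
Posterior mean = (9.18274·-0.1 + 11.2426·0.8) / 20.4253 = 0.395.

Posterior mean ≈ 0.395; posterior SD ≈ 0.221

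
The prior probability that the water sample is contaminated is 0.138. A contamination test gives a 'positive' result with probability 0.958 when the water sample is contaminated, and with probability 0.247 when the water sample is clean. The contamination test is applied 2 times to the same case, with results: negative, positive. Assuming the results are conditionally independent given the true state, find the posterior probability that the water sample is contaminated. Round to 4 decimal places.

With H the event that the water sample is contaminated, the joint likelihood of the observed sequence is P(data|H) = 0.042·0.958 = 0.040236 and P(data|¬H) = 0.753·0.247 = 0.18599.
Bayes: P(H|data) = 0.138·0.040236 / (0.138·0.040236 + 0.862·0.18599) = 0.0055526/0.16588 = 0.0335.

Posterior P(H) ≈ 0.0335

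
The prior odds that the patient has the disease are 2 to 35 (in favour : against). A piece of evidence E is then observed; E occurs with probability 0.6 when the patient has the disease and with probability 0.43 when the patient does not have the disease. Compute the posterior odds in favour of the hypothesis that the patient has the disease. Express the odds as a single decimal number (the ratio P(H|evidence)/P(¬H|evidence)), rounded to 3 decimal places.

Prior odds = 2/35 = 0.057143. In log-odds, ln(0.057143) = -2.8622.
Add log likelihood ratio: ln(1.3953) = 0.33314.
Posterior log-odds = -2.5291, so posterior odds = exp(-2.5291) = 0.079734.

Posterior odds ≈ 0.080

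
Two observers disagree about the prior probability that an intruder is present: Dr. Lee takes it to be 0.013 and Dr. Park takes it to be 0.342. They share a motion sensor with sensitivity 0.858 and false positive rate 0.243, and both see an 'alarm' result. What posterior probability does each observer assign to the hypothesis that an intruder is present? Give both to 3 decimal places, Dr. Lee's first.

Dr. Lee: 0.044; Dr. Park: 0.647

The likelihood ratio for an 'alarm' result is 0.858/0.243 = 3.5309.
Dr. Lee: prior odds 0.013/0.987 = 0.013171; posterior odds 0.046506; posterior probability 0.044.
Dr. Park: prior odds 0.342/0.658 = 0.51976; posterior odds 1.8352; posterior probability 0.647.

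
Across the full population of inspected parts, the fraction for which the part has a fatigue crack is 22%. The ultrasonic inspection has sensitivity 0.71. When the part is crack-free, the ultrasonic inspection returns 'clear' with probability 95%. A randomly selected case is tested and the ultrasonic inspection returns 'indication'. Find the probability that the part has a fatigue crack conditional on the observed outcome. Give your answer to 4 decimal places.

P(H | E) ≈ 0.8002

Write H for 'the part has a fatigue crack'. Prior odds H:¬H = 0.22/0.78 = 0.28205. For the 'indication' outcome, the likelihood ratio is 0.71/0.05 = 14.200.
Posterior odds = 0.28205 × 14.200 = 4.0051, so P(H|E) = 4.0051/(1+4.0051) = 0.8002.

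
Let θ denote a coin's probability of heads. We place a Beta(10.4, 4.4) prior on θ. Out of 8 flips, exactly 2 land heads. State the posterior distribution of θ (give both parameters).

Observing 2 successes and 6 failures updates Beta(10.4, 4.4) by adding the success and failure counts to the two shape parameters: α = 10.4+2 = 12.4, β = 4.4+6 = 10.4.

Posterior: Beta(12.4, 10.4)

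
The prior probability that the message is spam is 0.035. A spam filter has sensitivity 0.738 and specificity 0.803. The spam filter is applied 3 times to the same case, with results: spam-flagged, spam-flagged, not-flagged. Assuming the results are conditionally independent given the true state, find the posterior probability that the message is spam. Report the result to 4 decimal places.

Posterior P(H) ≈ 0.1424

With H the event that the message is spam, the joint likelihood of the observed sequence is P(data|H) = 0.738·0.738·0.262 = 0.14270 and P(data|¬H) = 0.197·0.197·0.803 = 0.031164.
Bayes: P(H|data) = 0.035·0.14270 / (0.035·0.14270 + 0.965·0.031164) = 0.0049944/0.035067 = 0.1424.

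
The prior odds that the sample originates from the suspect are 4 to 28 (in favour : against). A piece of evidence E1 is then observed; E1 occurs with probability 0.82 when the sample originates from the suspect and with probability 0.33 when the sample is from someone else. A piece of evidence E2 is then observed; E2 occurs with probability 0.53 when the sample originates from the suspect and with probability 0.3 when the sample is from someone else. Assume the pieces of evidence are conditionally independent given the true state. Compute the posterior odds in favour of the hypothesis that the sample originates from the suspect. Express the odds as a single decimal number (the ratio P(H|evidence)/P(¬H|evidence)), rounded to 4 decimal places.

Posterior odds ≈ 0.6271

Prior odds = 4/28 = 0.14286.
Likelihood ratio for E1 = 0.82/0.33 = 2.4848.
Likelihood ratio for E2 = 0.53/0.3 = 1.7667.
Posterior odds = prior odds × LR₁ × LR₂ = 0.62713.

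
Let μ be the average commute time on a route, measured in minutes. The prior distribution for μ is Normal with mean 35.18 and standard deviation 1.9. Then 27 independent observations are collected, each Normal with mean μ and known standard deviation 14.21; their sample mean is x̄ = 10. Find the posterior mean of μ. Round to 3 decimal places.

Posterior mean ≈ 26.982

With known σ, the Normal prior is conjugate. Weight on the data is w = (n/σ²)/(n/σ² + 1/τ₀²) = 0.133714/(0.133714+0.277008) = 0.32556.
Posterior mean = w·x̄ + (1−w)·μ₀ = 0.32556·10 + 0.67444·35.18 = 26.982.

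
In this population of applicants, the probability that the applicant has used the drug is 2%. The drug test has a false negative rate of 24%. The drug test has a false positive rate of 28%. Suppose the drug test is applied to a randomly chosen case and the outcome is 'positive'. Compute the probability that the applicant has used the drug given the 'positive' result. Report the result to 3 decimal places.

P(H | E) ≈ 0.052

Write H for 'the applicant has used the drug'. Prior odds H:¬H = 0.02/0.98 = 0.020408. For the 'positive' outcome, the likelihood ratio is 0.76/0.28 = 2.7143.
Posterior odds = 0.020408 × 2.7143 = 0.055394, so P(H|E) = 0.055394/(1+0.055394) = 0.052.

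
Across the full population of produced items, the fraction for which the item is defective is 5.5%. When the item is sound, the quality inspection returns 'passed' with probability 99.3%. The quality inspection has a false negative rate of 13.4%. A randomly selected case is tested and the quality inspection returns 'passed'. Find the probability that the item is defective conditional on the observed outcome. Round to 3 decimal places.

P(H | E) ≈ 0.008

Let H be the event that the item is defective. P(H) = 0.055, so P(¬H) = 0.945. With E the 'passed' result, P(E|H) = 0.134 and P(E|¬H) = 0.993.
P(E) = 0.134·0.055 + 0.993·0.945 = 0.0073700 + 0.93838 = 0.94575.
By Bayes' theorem, P(H|E) = 0.0073700 / 0.94575 = 0.008.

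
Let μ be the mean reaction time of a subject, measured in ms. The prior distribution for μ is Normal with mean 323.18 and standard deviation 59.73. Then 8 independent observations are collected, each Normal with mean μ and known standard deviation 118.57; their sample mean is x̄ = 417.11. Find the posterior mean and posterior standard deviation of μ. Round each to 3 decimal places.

Posterior mean ≈ 386.111; posterior SD ≈ 34.313

With known σ, the Normal prior is conjugate. Weight on the data is w = (n/σ²)/(n/σ² + 1/τ₀²) = 0.00056904/(0.00056904+0.00028029) = 0.66998.
Posterior mean = w·x̄ + (1−w)·μ₀ = 0.66998·417.11 + 0.33002·323.18 = 386.111. Posterior variance = 1/(0.00056904+0.00028029) = 1177.40, so SD = 34.313.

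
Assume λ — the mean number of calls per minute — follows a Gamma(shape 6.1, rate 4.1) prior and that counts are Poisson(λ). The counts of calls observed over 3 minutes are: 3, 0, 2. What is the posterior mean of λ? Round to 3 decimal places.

The Poisson likelihood adds the total count to the shape and the number of exposure periods to the rate. Here ∑xᵢ = 5 and n = 3, so shape 6.1→11.1 and rate 4.1→7.1.
E[λ | data] = 11.1/7.1 = 1.563.

Posterior mean ≈ 1.563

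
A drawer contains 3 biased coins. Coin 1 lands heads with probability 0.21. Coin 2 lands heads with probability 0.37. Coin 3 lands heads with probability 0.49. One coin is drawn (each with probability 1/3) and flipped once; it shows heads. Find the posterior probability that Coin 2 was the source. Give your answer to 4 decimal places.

Posterior probability ≈ 0.3458

P(heads|C1) = 0.21; P(heads|C2) = 0.37; P(heads|C3) = 0.49.
Prior × likelihood for each source: 0.333333·0.21=0.07000, 0.333333·0.37=0.1233, 0.333333·0.49=0.1633. Summing gives P(heads) = 0.35667.
P(Coin 2 | heads) = 0.1233 / 0.35667 = 0.3458.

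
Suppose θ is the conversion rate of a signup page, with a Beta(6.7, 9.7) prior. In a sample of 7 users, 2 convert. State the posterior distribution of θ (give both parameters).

Observing 2 successes and 5 failures updates Beta(6.7, 9.7) by adding the success and failure counts to the two shape parameters: α = 6.7+2 = 8.7, β = 9.7+5 = 14.7.

Posterior: Beta(8.7, 14.7)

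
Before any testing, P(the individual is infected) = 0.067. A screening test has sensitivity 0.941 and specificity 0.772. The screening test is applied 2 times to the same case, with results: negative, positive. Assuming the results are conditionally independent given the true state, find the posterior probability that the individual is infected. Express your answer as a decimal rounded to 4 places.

Let H be the event that the individual is infected; start with P(H) = 0.067. P('positive'|H) = 0.941, P('positive'|¬H) = 0.228.
Update on result 1 ('negative'): P(H) ← 0.059·0.0670 / (0.059·0.0670 + 0.772·0.9330) = 0.0039530/0.72423 = 0.0055.
Update on result 2 ('positive'): P(H) ← 0.941·0.0055 / (0.941·0.0055 + 0.228·0.9945) = 0.0051362/0.23189 = 0.0221.

Posterior P(H) ≈ 0.0221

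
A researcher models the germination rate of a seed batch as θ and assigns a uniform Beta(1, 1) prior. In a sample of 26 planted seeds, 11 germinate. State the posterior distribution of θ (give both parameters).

Posterior: Beta(12, 16)

Observing 11 successes and 15 failures updates Beta(1, 1) by adding the success and failure counts to the two shape parameters: α = 1+11 = 12, β = 1+15 = 16.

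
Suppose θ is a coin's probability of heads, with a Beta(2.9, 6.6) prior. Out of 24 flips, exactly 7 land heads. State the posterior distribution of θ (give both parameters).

Posterior: Beta(9.9, 23.6)

Observing 7 successes and 17 failures updates Beta(2.9, 6.6) by adding the success and failure counts to the two shape parameters: α = 2.9+7 = 9.9, β = 6.6+17 = 23.6.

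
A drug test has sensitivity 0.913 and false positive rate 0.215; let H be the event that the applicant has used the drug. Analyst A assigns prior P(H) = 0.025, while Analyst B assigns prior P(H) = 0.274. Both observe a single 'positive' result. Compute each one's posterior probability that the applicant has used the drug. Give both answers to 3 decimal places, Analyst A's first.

Analyst A: 0.098; Analyst B: 0.616

P('+'|H) = 0.913, P('+'|¬H) = 0.215.
Analyst A: numerator 0.913·0.025 = 0.022825; evidence = 0.022825+0.215·0.975 = 0.23245; posterior = 0.098.
Analyst B: numerator 0.913·0.274 = 0.25016; evidence = 0.25016+0.215·0.726 = 0.40625; posterior = 0.616.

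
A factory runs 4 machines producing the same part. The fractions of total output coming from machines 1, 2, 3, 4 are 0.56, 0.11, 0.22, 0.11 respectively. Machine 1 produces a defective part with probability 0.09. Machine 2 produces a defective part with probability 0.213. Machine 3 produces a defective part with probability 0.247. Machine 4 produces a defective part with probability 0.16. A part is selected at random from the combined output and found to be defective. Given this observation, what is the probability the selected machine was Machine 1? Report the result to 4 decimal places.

P(defective|M1) = 0.09; P(defective|M2) = 0.213; P(defective|M3) = 0.247; P(defective|M4) = 0.16.
Prior × likelihood for each source: 0.56·0.09=0.05040, 0.11·0.213=0.02343, 0.22·0.247=0.05434, 0.11·0.16=0.01760. Summing gives P(defective) = 0.14577.
P(Machine 1 | defective) = 0.05040 / 0.14577 = 0.3458.

Posterior probability ≈ 0.3458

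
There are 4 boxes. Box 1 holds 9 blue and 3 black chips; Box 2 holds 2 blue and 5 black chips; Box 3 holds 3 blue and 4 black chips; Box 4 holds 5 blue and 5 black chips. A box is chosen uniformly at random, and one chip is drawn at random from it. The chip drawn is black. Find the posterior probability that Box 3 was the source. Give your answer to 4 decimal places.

Posterior probability ≈ 0.2807

P(black|Box 1) = 0.25; P(black|Box 2) = 0.7143; P(black|Box 3) = 0.5714; P(black|Box 4) = 0.5.
Prior × likelihood for each source: 0.25·0.25=0.06250, 0.25·0.7143=0.1786, 0.25·0.5714=0.1429, 0.25·0.5=0.1250. Summing gives P(black) = 0.50893.
P(Box 3 | black) = 0.1429 / 0.50893 = 0.2807.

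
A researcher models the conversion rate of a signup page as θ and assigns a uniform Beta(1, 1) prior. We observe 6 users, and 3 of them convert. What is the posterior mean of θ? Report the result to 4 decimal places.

Observing 3 successes and 3 failures updates Beta(1, 1) by adding the success and failure counts to the two shape parameters: α = 1+3 = 4, β = 1+3 = 4.
E[θ | data] = 4/(4+4) = 0.5000.

Posterior mean ≈ 0.5000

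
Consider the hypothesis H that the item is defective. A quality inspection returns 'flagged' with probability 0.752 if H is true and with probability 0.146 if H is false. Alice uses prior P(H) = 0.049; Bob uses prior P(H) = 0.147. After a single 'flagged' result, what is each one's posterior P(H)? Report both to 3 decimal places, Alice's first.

Alice: 0.210; Bob: 0.470

P('+'|H) = 0.752, P('+'|¬H) = 0.146.
Alice: numerator 0.752·0.049 = 0.036848; evidence = 0.036848+0.146·0.951 = 0.17569; posterior = 0.210.
Bob: numerator 0.752·0.147 = 0.11054; evidence = 0.11054+0.146·0.853 = 0.23508; posterior = 0.470.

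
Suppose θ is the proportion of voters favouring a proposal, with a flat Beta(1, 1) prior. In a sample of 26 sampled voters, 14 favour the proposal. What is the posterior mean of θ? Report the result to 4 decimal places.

Observing 14 successes and 12 failures updates Beta(1, 1) by adding the success and failure counts to the two shape parameters: α = 1+14 = 15, β = 1+12 = 13.
Posterior mean = α/(α+β) = 15/28 = 0.5357.

Posterior mean ≈ 0.5357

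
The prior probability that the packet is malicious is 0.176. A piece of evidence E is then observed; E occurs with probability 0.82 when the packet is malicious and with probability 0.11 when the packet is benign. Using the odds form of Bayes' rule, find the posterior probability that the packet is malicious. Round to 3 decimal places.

Prior odds = 0.176/(1−0.176) = 0.21359. In log-odds, ln(0.21359) = -1.5437.
Add log likelihood ratio: ln(7.4545) = 2.0088.
Posterior log-odds = 0.46514, so posterior odds = exp(0.46514) = 1.5922. Converting, P(H|E) = 1.5922/2.5922 = 0.614.

Posterior probability ≈ 0.614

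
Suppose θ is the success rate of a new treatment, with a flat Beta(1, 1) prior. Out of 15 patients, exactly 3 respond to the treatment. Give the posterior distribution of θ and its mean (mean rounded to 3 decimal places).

The binomial likelihood is conjugate to the Beta prior: with 3 successes and 12 failures, the posterior is Beta(1+3, 1+12) = Beta(4, 13).
Posterior mean = α/(α+β) = 4/17 = 0.235.

Posterior: Beta(4, 13); mean ≈ 0.235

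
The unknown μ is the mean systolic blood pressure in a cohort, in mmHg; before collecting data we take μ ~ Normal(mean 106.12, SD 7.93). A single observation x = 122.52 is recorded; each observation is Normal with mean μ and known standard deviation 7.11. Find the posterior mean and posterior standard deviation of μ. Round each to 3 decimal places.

With known σ, the Normal prior is conjugate. Weight on the data is w = (n/σ²)/(n/σ² + 1/τ₀²) = 0.0197816/(0.0197816+0.0159021) = 0.55436.
Posterior mean = w·x̄ + (1−w)·μ₀ = 0.55436·122.52 + 0.44564·106.12 = 115.211. Posterior variance = 1/(0.0197816+0.0159021) = 28.0240, so SD = 5.294.

Posterior mean ≈ 115.211; posterior SD ≈ 5.294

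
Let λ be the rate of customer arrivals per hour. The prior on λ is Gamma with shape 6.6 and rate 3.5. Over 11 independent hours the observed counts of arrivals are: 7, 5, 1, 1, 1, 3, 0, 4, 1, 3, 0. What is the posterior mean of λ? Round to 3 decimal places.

The Poisson likelihood adds the total count to the shape and the number of exposure periods to the rate. Here ∑xᵢ = 26 and n = 11, so shape 6.6→32.6 and rate 3.5→14.5.
Posterior mean = shape/rate = 32.6/14.5 = 2.248.

Posterior mean ≈ 2.248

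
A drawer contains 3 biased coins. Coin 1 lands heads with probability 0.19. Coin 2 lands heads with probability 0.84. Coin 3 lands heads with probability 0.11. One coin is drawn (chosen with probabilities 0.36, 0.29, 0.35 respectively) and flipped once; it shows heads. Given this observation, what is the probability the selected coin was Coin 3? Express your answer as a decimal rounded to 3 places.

Posterior probability ≈ 0.110

P(heads|C1) = 0.19; P(heads|C2) = 0.84; P(heads|C3) = 0.11.
Prior × likelihood for each source: 0.36·0.19=0.06840, 0.29·0.84=0.2436, 0.35·0.11=0.03850. Summing gives P(heads) = 0.35050.
P(Coin 3 | heads) = 0.03850 / 0.35050 = 0.110.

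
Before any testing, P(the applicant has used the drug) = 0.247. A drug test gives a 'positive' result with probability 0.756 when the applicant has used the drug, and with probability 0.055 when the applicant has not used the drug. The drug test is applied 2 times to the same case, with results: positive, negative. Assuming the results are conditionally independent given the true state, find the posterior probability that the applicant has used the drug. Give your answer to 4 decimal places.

With H the event that the applicant has used the drug, the joint likelihood of the observed sequence is P(data|H) = 0.756·0.244 = 0.18446 and P(data|¬H) = 0.055·0.945 = 0.051975.
Bayes: P(H|data) = 0.247·0.18446 / (0.247·0.18446 + 0.753·0.051975) = 0.045563/0.084700 = 0.5379.

Posterior P(H) ≈ 0.5379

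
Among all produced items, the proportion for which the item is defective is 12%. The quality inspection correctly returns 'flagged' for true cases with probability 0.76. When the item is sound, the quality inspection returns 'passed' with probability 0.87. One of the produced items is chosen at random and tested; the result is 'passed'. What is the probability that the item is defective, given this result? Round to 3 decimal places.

P(H | E) ≈ 0.036

Write H for 'the item is defective'. Prior odds H:¬H = 0.12/0.88 = 0.13636. For the 'passed' outcome, the likelihood ratio is 0.24/0.87 = 0.27586.
Posterior odds = 0.13636 × 0.27586 = 0.037618, so P(H|E) = 0.037618/(1+0.037618) = 0.036.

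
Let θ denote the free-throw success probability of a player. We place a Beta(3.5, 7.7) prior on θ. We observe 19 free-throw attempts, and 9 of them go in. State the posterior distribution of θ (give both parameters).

The binomial likelihood is conjugate to the Beta prior: with 9 successes and 10 failures, the posterior is Beta(3.5+9, 7.7+10) = Beta(12.5, 17.7).

Posterior: Beta(12.5, 17.7)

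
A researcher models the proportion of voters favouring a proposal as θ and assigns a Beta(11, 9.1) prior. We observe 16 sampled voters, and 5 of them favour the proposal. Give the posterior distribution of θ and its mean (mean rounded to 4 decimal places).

The binomial likelihood is conjugate to the Beta prior: with 5 successes and 11 failures, the posterior is Beta(11+5, 9.1+11) = Beta(16, 20.1).
E[θ | data] = 16/(16+20.1) = 0.4432.

Posterior: Beta(16, 20.1); mean ≈ 0.4432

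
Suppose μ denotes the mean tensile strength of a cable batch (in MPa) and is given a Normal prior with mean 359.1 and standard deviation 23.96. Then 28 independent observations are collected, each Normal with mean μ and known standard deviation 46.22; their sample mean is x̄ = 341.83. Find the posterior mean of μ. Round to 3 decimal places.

Posterior mean ≈ 343.856

With known σ, the Normal prior is conjugate. Weight on the data is w = (n/σ²)/(n/σ² + 1/τ₀²) = 0.0131068/(0.0131068+0.00174191) = 0.88269.
Posterior mean = w·x̄ + (1−w)·μ₀ = 0.88269·341.83 + 0.11731·359.1 = 343.856.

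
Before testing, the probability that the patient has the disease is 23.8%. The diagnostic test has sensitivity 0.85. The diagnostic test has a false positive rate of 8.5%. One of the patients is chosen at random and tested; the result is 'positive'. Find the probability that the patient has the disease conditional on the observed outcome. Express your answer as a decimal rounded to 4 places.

P(H | E) ≈ 0.7575

Write H for 'the patient has the disease'. Prior odds H:¬H = 0.238/0.762 = 0.31234. For the 'positive' outcome, the likelihood ratio is 0.85/0.085 = 10.0000.
Posterior odds = 0.31234 × 10.0000 = 3.1234, so P(H|E) = 3.1234/(1+3.1234) = 0.7575.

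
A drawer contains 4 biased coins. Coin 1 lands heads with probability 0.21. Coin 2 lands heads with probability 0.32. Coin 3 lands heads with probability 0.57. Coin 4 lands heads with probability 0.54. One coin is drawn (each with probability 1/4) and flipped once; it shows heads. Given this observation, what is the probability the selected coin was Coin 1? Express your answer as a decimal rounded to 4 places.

Tabulate prior·likelihood by source: [1] prior 0.25, lik 0.21, product 0.05250; [2] prior 0.25, lik 0.32, product 0.08000; [3] prior 0.25, lik 0.57, product 0.1425; [4] prior 0.25, lik 0.54, product 0.1350.
Normalizing constant = 0.41000; the posterior for Coin 1 is its product over the sum, 0.05250/0.41000 = 0.1280.

Posterior probability ≈ 0.1280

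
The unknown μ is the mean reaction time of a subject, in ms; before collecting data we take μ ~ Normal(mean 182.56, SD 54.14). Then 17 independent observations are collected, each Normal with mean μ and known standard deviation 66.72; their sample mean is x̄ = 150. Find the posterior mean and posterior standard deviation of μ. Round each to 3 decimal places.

Posterior mean ≈ 152.670; posterior SD ≈ 15.504

Prior precision 1/τ₀² = 1/54.14² = 0.00034116; data precision n/σ² = 17/66.72² = 0.00381889.
Posterior precision = 0.00034116 + 0.00381889 = 0.00416005, giving posterior SD = 1/√0.00416005 = 15.504.
Posterior mean = (0.00034116·182.56 + 0.00381889·150) / 0.00416005 = 152.670.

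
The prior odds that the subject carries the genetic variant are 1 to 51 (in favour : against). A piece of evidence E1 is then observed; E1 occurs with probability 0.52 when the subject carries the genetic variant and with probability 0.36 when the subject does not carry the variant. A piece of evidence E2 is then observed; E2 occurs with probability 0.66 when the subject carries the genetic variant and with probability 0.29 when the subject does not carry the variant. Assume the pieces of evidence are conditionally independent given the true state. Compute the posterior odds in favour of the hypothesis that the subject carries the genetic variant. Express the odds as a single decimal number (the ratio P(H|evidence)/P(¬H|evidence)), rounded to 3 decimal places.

Posterior odds ≈ 0.064

Prior odds = 1/51 = 0.019608.
Likelihood ratio for E1 = 0.52/0.36 = 1.4444.
Likelihood ratio for E2 = 0.66/0.29 = 2.2759.
Posterior odds = prior odds × LR₁ × LR₂ = 0.064458.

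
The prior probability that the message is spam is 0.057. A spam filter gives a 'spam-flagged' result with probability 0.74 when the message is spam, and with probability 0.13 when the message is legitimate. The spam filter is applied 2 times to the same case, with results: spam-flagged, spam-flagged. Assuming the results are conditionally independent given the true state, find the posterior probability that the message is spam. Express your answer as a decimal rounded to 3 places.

With H the event that the message is spam, the joint likelihood of the observed sequence is P(data|H) = 0.74·0.74 = 0.54760 and P(data|¬H) = 0.13·0.13 = 0.016900.
Bayes: P(H|data) = 0.057·0.54760 / (0.057·0.54760 + 0.943·0.016900) = 0.031213/0.047150 = 0.6620.

Posterior P(H) ≈ 0.662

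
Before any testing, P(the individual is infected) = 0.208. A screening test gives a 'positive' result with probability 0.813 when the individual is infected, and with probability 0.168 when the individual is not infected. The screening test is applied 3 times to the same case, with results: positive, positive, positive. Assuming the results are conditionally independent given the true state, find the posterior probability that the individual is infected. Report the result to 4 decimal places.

Posterior P(H) ≈ 0.9675

With H the event that the individual is infected, the joint likelihood of the observed sequence is P(data|H) = 0.813·0.813·0.813 = 0.53737 and P(data|¬H) = 0.168·0.168·0.168 = 0.0047416.
Bayes: P(H|data) = 0.208·0.53737 / (0.208·0.53737 + 0.792·0.0047416) = 0.11177/0.11553 = 0.9675.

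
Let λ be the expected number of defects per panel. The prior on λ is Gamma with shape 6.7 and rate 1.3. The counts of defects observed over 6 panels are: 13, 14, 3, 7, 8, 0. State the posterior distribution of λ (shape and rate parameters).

Posterior: Gamma(shape=51.7, rate=7.3)

Total count ∑xᵢ = 45 over n = 6 panels.
Gamma is conjugate to the Poisson likelihood: posterior is Gamma(shape = 6.7+45 = 51.7, rate = 1.3+6 = 7.3).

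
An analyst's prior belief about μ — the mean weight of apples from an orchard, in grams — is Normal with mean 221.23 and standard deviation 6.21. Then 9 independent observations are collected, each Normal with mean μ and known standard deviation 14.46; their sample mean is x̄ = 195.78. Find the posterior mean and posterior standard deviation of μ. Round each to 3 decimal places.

Posterior mean ≈ 205.348; posterior SD ≈ 3.808

With known σ, the Normal prior is conjugate. Weight on the data is w = (n/σ²)/(n/σ² + 1/τ₀²) = 0.0430433/(0.0430433+0.0259309) = 0.62405.
Posterior mean = w·x̄ + (1−w)·μ₀ = 0.62405·195.78 + 0.37595·221.23 = 205.348. Posterior variance = 1/(0.0430433+0.0259309) = 14.4982, so SD = 3.808.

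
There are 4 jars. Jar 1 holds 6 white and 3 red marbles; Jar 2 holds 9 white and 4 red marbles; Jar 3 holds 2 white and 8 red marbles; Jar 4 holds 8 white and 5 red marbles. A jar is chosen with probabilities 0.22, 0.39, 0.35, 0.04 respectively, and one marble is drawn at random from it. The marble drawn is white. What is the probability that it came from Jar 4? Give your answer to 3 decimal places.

Posterior probability ≈ 0.048

P(white|Jar 1) = 0.6667; P(white|Jar 2) = 0.6923; P(white|Jar 3) = 0.2; P(white|Jar 4) = 0.6154.
Prior × likelihood for each source: 0.22·0.6667=0.1467, 0.39·0.6923=0.2700, 0.35·0.2=0.07000, 0.04·0.6154=0.02462. Summing gives P(white) = 0.51128.
P(Jar 4 | white) = 0.02462 / 0.51128 = 0.048.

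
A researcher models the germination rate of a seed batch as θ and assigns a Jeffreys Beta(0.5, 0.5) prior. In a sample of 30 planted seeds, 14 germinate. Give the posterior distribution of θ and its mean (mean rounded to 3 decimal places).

Posterior: Beta(14.5, 16.5); mean ≈ 0.468

The binomial likelihood is conjugate to the Beta prior: with 14 successes and 16 failures, the posterior is Beta(0.5+14, 0.5+16) = Beta(14.5, 16.5).
Posterior mean = α/(α+β) = 14.5/31 = 0.468.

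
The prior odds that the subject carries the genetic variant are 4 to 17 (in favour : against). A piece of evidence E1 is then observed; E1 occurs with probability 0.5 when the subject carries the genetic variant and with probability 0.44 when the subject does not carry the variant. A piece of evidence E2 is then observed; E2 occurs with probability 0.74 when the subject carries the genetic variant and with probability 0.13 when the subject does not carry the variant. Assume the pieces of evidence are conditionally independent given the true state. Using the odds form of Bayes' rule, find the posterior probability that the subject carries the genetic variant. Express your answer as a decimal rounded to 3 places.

Posterior probability ≈ 0.603

Prior odds = 4/17 = 0.23529.
Likelihood ratio for E1 = 0.5/0.44 = 1.1364.
Likelihood ratio for E2 = 0.74/0.13 = 5.6923.
Posterior odds = prior odds × LR₁ × LR₂ = 1.5220.
Posterior probability = odds/(1+odds) = 1.5220/2.5220 = 0.603.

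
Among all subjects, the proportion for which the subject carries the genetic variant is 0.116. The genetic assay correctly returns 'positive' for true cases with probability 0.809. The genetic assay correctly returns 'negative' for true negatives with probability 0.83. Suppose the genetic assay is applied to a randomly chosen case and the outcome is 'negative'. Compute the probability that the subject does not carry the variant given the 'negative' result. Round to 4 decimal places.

P(¬H | E) ≈ 0.9707

Write H for 'the subject carries the genetic variant'. Prior odds H:¬H = 0.116/0.884 = 0.13122. For the 'negative' outcome, the likelihood ratio is 0.191/0.83 = 0.23012.
Posterior odds = 0.13122 × 0.23012 = 0.030197, so P(H|E) = 0.030197/(1+0.030197) = 0.0293. Then P(¬H|E) = 1 − 0.0293 = 0.9707.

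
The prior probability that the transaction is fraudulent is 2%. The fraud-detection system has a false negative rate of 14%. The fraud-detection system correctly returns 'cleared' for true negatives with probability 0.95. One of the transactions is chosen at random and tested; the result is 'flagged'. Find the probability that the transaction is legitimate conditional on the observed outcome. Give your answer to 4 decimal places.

P(¬H | E) ≈ 0.7402

Let H be the event that the transaction is fraudulent. P(H) = 0.02, so P(¬H) = 0.98. With E the 'flagged' result, P(E|H) = 0.86 and P(E|¬H) = 0.05.
P(E) = 0.86·0.02 + 0.05·0.98 = 0.017200 + 0.049000 = 0.066200.
By Bayes' theorem, P(H|E) = 0.017200 / 0.066200 = 0.2598. Hence P(¬H|E) = 1 − 0.2598 = 0.7402.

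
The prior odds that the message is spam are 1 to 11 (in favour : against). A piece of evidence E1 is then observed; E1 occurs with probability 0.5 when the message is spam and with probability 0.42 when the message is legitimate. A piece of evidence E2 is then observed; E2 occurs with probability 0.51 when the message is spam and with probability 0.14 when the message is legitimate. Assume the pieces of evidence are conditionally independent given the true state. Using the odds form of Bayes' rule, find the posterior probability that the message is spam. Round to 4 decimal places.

Prior odds = 1/11 = 0.090909. In log-odds, ln(0.090909) = -2.3979.
Add log likelihood ratios: ln(1.1905) + ln(3.6429) = 1.4671.
Posterior log-odds = -0.93077, so posterior odds = exp(-0.93077) = 0.39425. Converting, P(H|E) = 0.39425/1.3942 = 0.2828.

Posterior probability ≈ 0.2828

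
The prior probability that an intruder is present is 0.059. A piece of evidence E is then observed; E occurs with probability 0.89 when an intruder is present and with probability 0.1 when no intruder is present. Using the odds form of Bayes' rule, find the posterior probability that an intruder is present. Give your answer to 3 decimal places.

Posterior probability ≈ 0.358

Prior odds = 0.059/(1−0.059) = 0.062699. In log-odds, ln(0.062699) = -2.7694.
Add log likelihood ratio: ln(8.9000) = 2.1861.
Posterior log-odds = -0.58335, so posterior odds = exp(-0.58335) = 0.55802. Converting, P(H|E) = 0.55802/1.5580 = 0.358.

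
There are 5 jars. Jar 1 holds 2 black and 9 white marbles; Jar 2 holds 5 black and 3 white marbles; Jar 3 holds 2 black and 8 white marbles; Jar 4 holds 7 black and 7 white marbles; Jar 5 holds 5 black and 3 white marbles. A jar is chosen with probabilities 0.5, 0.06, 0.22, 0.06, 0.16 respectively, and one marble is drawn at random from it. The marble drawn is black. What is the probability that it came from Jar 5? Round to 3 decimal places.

Posterior probability ≈ 0.331

P(black|Jar 1) = 0.1818; P(black|Jar 2) = 0.625; P(black|Jar 3) = 0.2; P(black|Jar 4) = 0.5; P(black|Jar 5) = 0.625.
Prior × likelihood for each source: 0.5·0.1818=0.09091, 0.06·0.625=0.03750, 0.22·0.2=0.04400, 0.06·0.5=0.03000, 0.16·0.625=0.1000. Summing gives P(black) = 0.30241.
P(Jar 5 | black) = 0.1000 / 0.30241 = 0.331.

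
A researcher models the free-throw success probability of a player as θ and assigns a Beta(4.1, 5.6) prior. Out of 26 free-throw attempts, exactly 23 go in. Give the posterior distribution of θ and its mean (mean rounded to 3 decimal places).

Posterior: Beta(27.1, 8.6); mean ≈ 0.759

The binomial likelihood is conjugate to the Beta prior: with 23 successes and 3 failures, the posterior is Beta(4.1+23, 5.6+3) = Beta(27.1, 8.6).
Posterior mean = α/(α+β) = 27.1/35.7 = 0.759.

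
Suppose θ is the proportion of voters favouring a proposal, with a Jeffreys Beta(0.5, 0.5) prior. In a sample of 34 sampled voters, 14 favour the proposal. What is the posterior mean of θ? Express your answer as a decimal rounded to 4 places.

Posterior mean ≈ 0.4143

Observing 14 successes and 20 failures updates Beta(0.5, 0.5) by adding the success and failure counts to the two shape parameters: α = 0.5+14 = 14.5, β = 0.5+20 = 20.5.
Posterior mean = α/(α+β) = 14.5/35 = 0.4143.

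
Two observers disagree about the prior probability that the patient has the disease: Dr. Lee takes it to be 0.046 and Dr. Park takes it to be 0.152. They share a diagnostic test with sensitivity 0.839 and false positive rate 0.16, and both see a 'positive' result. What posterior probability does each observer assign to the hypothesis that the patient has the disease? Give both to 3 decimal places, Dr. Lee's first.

P('+'|H) = 0.839, P('+'|¬H) = 0.16.
Dr. Lee: numerator 0.839·0.046 = 0.038594; evidence = 0.038594+0.16·0.954 = 0.19123; posterior = 0.202.
Dr. Park: numerator 0.839·0.152 = 0.12753; evidence = 0.12753+0.16·0.848 = 0.26321; posterior = 0.485.

Dr. Lee: 0.202; Dr. Park: 0.485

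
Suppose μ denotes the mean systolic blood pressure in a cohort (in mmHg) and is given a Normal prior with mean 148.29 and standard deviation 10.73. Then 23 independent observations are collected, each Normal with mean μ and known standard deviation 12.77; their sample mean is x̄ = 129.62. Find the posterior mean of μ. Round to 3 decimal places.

Prior precision 1/τ₀² = 1/10.73² = 0.00868561; data precision n/σ² = 23/12.77² = 0.141041.
Posterior precision = 0.00868561 + 0.141041 = 0.149727.
Posterior mean = (0.00868561·148.29 + 0.141041·129.62) / 0.149727 = 130.703.

Posterior mean ≈ 130.703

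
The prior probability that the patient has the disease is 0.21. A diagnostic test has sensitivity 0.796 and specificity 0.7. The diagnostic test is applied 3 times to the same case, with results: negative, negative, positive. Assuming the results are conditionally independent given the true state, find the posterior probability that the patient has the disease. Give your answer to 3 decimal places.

Let H be the event that the patient has the disease; start with P(H) = 0.21. P('positive'|H) = 0.796, P('positive'|¬H) = 0.3.
Update on result 1 ('negative'): P(H) ← 0.204·0.2100 / (0.204·0.2100 + 0.7·0.7900) = 0.042840/0.59584 = 0.0719.
Update on result 2 ('negative'): P(H) ← 0.204·0.0719 / (0.204·0.0719 + 0.7·0.9281) = 0.014667/0.66434 = 0.0221.
Update on result 3 ('positive'): P(H) ← 0.796·0.0221 / (0.796·0.0221 + 0.3·0.9779) = 0.017574/0.31095 = 0.0565.

Posterior P(H) ≈ 0.057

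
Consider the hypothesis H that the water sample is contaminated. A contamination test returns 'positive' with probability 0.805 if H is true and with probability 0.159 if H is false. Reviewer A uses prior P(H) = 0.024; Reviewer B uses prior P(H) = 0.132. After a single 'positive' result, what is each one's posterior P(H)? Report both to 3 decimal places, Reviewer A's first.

P('+'|H) = 0.805, P('+'|¬H) = 0.159.
Reviewer A: numerator 0.805·0.024 = 0.019320; evidence = 0.019320+0.159·0.976 = 0.17450; posterior = 0.111.
Reviewer B: numerator 0.805·0.132 = 0.10626; evidence = 0.10626+0.159·0.868 = 0.24427; posterior = 0.435.

Reviewer A: 0.111; Reviewer B: 0.435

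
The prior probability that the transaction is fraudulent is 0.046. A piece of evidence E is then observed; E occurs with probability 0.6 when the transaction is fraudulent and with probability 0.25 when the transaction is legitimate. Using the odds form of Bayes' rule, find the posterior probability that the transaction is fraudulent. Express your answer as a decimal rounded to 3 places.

Prior odds = 0.046/(1−0.046) = 0.048218.
Likelihood ratio for E = 0.6/0.25 = 2.4000.
Posterior odds = prior odds × LR = 0.11572.
Posterior probability = odds/(1+odds) = 0.11572/1.1157 = 0.104.

Posterior probability ≈ 0.104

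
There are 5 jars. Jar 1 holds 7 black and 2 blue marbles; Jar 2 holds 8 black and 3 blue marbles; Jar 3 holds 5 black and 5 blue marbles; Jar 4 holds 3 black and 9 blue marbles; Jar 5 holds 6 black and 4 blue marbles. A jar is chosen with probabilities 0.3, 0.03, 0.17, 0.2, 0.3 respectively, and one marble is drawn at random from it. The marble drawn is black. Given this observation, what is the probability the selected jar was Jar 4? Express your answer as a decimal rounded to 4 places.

Posterior probability ≈ 0.0877

Tabulate prior·likelihood by source: [1] prior 0.3, lik 0.7778, product 0.2333; [2] prior 0.03, lik 0.7273, product 0.02182; [3] prior 0.17, lik 0.5, product 0.08500; [4] prior 0.2, lik 0.25, product 0.05000; [5] prior 0.3, lik 0.6, product 0.1800.
Normalizing constant = 0.57015; the posterior for Jar 4 is its product over the sum, 0.05000/0.57015 = 0.0877.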